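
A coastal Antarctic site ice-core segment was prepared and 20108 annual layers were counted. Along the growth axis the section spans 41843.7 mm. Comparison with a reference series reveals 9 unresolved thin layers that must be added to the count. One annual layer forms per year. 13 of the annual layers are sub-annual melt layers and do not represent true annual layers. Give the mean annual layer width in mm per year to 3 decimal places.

2.081 mm per year

Adjusted count: 20108 − 13 + 9 = 20104 annual layers.
Extension rate ≈ 41843.7 / 20104 = 2.081 mm per year.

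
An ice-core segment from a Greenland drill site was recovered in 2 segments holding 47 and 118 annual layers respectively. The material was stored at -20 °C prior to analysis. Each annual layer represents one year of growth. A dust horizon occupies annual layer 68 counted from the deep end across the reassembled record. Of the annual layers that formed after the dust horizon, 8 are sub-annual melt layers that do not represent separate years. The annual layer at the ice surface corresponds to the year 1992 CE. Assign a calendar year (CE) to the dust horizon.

Total annual layers = 47 + 118 = 165.
Between annual layer 68 and the ice surface there are 165 − 68 = 97 annual layers.
Removing the 8 false annual layers leaves 97 − 8 = 89 true annual layers beyond the dust horizon.
The annual layer at the ice surface is 1992 CE, so the dust horizon dates to 1992 − 89 = 1903 CE.

1903 CE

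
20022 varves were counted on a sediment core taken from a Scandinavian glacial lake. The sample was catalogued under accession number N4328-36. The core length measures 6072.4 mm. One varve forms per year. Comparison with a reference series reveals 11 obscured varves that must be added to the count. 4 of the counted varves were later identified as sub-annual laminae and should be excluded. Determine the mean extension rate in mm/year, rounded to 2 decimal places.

0.30 mm/year

True varve count = 20022 − 4 + 11 = 20029.
6072.4 mm over 20029 years gives 6072.4 / 20029 ≈ 0.30 mm/year.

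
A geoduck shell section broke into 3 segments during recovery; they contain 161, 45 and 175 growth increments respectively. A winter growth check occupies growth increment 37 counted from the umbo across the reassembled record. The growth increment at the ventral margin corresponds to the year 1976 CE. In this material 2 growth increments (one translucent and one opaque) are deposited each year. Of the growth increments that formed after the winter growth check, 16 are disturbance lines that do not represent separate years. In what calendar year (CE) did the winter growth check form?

1812 CE

Total growth increments = 161 + 45 + 175 = 381.
The winter growth check sits at growth increment 37 from the umbo, so 381 − 37 = 344 growth increments formed after it.
Removing the 16 false growth increments leaves 344 − 16 = 328 true growth increments beyond the winter growth check.
328 growth increments at 2 per year is 328 / 2 = 164 years.
Counting back 164 years from 1976 CE places the winter growth check in 1976 − 164 = 1812 CE.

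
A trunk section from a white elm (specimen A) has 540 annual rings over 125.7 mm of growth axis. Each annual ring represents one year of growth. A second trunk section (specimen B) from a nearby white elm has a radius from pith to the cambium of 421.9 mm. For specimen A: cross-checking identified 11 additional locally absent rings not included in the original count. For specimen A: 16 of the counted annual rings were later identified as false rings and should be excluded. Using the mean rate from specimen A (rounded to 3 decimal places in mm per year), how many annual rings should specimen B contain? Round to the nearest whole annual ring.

Specimen A: correcting the raw count gives 540 − 16 + 11 = 535 true annual rings.
A: Extension rate ≈ 125.7 / 535 = 0.235 mm/year.
For B, 421.9 / 0.235 = 1795.32 years ≈ 1795 annual rings.

1795 annual rings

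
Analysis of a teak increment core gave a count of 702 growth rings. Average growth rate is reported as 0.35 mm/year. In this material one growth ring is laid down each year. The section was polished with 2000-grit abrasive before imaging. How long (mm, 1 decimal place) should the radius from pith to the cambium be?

The record spans 702 years at 0.35 mm per year.
Length ≈ 0.35 × 702 = 245.7 mm.

245.7 mm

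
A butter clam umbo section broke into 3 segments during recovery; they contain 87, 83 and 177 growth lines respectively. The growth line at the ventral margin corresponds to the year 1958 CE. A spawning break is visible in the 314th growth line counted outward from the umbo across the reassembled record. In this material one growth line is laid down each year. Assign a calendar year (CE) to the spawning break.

Total growth lines = 87 + 83 + 177 = 347.
347 − 314 = 33 growth lines lie beyond the spawning break toward the ventral margin.
The growth line at the ventral margin is 1958 CE, so the spawning break dates to 1958 − 33 = 1925 CE.

1925 CE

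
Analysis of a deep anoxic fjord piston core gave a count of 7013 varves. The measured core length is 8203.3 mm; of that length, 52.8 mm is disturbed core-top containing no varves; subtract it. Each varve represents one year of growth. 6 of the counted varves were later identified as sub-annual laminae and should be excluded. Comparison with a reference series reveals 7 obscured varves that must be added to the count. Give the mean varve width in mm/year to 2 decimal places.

1.16 mm/year

Correcting the raw count gives 7013 − 6 + 7 = 7014 true varves.
Net length = 8203.3 − 52.8 = 8150.5 mm.
8150.5 mm over 7014 years gives 8150.5 / 7014 ≈ 1.16 mm/year.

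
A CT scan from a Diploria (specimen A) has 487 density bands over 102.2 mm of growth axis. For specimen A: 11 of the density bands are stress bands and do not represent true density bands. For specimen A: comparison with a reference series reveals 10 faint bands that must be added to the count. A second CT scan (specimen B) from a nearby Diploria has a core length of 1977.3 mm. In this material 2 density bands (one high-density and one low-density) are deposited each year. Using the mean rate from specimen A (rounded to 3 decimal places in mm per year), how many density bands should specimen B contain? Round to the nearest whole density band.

Specimen A: after corrections the count is 487 − 11 + 10 = 486 density bands.
Specimen A: dividing by 2 density bands per year: 486 / 2 = 243 years.
A: Mean rate = 102.2 mm / 243 years ≈ 0.421 mm/yr.
For B, 1977.3 / 0.421 = 4696.67 years; at 2 density bands per year that is 4696.67 × 2 ≈ 9393 density bands.

9393 density bands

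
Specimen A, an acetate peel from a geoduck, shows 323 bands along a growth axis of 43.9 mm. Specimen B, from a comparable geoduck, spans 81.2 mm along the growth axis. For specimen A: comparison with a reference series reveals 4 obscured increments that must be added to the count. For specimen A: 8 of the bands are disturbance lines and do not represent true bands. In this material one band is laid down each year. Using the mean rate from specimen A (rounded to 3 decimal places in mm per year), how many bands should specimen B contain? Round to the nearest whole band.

588 bands

Specimen A: adjusted count: 323 − 8 + 4 = 319 bands.
A: Mean rate = 43.9 mm / 319 years ≈ 0.138 mm per year.
Specimen B: 81.2 mm / 0.138 mm per year = 588.41 years ≈ 588 bands.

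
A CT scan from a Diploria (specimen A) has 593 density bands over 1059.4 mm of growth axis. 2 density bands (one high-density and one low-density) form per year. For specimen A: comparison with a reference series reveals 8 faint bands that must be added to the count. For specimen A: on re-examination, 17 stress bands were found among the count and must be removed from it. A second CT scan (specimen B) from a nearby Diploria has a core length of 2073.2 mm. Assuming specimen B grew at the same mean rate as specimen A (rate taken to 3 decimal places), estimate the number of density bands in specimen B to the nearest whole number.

Specimen A: correcting the raw count gives 593 − 17 + 8 = 584 true density bands.
Specimen A: dividing by 2 density bands per year: 584 / 2 = 292 years.
A: Extension rate ≈ 1059.4 / 292 = 3.628 mm/yr.
Specimen B: 2073.2 mm / 3.628 mm per year = 571.44 years; at 2 density bands per year that is 571.44 × 2 ≈ 1143 density bands.

1143 density bands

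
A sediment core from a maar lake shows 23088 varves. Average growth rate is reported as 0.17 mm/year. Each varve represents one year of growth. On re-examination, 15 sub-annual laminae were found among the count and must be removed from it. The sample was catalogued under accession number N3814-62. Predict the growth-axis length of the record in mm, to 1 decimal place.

Adjusted count: 23088 − 15 = 23073 varves.
Predicted length = 0.17 mm/year × 23073 years = 3922.4 mm.

3922.4 mm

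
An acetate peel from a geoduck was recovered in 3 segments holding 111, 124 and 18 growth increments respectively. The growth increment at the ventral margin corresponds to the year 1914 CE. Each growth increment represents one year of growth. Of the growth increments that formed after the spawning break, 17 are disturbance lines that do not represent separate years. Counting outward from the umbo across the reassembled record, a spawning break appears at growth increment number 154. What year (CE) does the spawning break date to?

Total growth increments = 111 + 124 + 18 = 253.
The spawning break sits at growth increment 154 from the umbo, so 253 − 154 = 99 growth increments formed after it.
Removing the 17 false growth increments leaves 99 − 17 = 82 true growth increments beyond the spawning break.
1914 − 82 = 1832 CE.

1832 CE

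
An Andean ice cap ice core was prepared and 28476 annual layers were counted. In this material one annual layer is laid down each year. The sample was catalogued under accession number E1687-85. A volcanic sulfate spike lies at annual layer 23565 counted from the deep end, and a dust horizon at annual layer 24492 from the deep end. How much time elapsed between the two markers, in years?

24492 − 23565 = 927 annual layers lie between the two events.
At one annual layer per year, 927 years elapsed between them.

927 years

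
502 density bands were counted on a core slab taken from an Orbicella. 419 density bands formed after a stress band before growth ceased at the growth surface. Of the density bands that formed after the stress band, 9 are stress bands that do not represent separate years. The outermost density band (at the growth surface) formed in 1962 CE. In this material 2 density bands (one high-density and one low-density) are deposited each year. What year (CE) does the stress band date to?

1757 CE

419 density bands post-date the stress band.
419 − 9 false = 410 true density bands after the stress band.
With 2 density bands per year, 410 / 2 = 205 years.
The density band at the growth surface is 1962 CE, so the stress band dates to 1962 − 205 = 1757 CE.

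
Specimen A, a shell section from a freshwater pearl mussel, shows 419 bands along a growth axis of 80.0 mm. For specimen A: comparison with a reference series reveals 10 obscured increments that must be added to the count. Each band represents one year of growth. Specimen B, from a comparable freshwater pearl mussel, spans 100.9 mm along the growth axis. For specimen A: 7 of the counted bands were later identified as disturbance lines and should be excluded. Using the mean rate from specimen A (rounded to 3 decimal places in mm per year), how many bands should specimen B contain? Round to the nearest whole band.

531 bands

Specimen A: after corrections the count is 419 − 7 + 10 = 422 bands.
A: 80.0 mm over 422 years gives 80.0 / 422 ≈ 0.190 mm/year.
B spans 100.9 / 0.190 = 531.05 years ≈ 531 bands.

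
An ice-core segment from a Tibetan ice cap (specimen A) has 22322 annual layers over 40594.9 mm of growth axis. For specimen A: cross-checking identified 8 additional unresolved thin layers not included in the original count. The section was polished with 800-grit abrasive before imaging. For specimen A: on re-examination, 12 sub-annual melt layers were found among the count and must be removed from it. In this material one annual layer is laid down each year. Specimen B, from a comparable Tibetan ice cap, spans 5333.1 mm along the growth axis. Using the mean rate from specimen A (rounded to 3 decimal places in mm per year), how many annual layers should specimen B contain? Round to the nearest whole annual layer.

2932 annual layers

Specimen A: correcting the raw count gives 22322 − 12 + 8 = 22318 true annual layers.
A: Extension rate ≈ 40594.9 / 22318 = 1.819 mm per year.
For B, 5333.1 / 1.819 = 2931.89 years ≈ 2932 annual layers.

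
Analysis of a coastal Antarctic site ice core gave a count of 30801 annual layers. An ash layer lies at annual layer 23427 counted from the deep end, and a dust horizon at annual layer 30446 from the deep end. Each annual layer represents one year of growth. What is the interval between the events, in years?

7019 years

Separation: 30446 − 23427 = 7019 annual layers.
That is 7019 years at one annual layer per year.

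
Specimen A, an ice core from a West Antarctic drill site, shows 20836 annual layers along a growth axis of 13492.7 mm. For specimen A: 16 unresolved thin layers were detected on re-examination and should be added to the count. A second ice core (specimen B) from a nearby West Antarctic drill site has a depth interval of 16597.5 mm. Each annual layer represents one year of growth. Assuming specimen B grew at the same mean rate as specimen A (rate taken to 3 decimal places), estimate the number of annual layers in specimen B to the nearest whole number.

25653 annual layers

Specimen A: after corrections the count is 20836 + 16 = 20852 annual layers.
A: Mean rate = 13492.7 mm / 20852 years ≈ 0.647 mm/year.
B spans 16597.5 / 0.647 = 25653.01 years ≈ 25653 annual layers.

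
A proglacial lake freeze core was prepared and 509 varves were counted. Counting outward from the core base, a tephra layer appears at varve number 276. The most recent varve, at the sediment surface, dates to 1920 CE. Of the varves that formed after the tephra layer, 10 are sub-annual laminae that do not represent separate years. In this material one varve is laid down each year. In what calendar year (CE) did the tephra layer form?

509 − 276 = 233 varves lie beyond the tephra layer toward the sediment surface.
Excluding 10 false varves: 233 − 10 = 223.
Counting back 223 years from 1920 CE places the tephra layer in 1920 − 223 = 1697 CE.

1697 CE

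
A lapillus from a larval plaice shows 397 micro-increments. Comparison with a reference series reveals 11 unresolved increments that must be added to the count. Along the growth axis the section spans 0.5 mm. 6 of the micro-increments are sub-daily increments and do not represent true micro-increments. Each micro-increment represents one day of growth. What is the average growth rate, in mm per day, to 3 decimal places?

True micro-increment count = 397 − 6 + 11 = 402.
0.5 mm over 402 days gives 0.5 / 402 ≈ 0.001 mm per day.

0.001 mm per day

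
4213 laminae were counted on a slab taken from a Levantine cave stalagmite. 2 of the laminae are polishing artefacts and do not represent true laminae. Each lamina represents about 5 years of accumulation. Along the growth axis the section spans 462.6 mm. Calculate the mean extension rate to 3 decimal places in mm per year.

0.022 mm per year

Adjusted count: 4213 − 2 = 4211 laminae.
4211 laminae at 5 years each span 4211 × 5 = 21055 years.
462.6 mm over 21055 years gives 462.6 / 21055 ≈ 0.022 mm per year.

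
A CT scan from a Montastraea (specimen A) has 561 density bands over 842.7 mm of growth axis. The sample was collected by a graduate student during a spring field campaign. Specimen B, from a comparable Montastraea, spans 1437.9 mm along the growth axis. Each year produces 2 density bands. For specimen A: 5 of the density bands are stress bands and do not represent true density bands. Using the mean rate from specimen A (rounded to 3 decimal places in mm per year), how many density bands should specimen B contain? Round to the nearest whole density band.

949 density bands

Specimen A: adjusted count: 561 − 5 = 556 density bands.
Specimen A: with 2 density bands per year, 556 / 2 = 278 years.
A: Extension rate ≈ 842.7 / 278 = 3.031 mm/year.
For B, 1437.9 / 3.031 = 474.40 years; at 2 density bands per year that is 474.40 × 2 ≈ 949 density bands.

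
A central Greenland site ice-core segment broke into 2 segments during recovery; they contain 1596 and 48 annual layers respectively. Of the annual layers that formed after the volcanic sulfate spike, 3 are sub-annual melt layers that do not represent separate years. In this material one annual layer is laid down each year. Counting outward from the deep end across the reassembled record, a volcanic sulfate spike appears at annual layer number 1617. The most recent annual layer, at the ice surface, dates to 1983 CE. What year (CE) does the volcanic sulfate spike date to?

Total annual layers = 1596 + 48 = 1644.
Between annual layer 1617 and the ice surface there are 1644 − 1617 = 27 annual layers.
27 − 3 false = 24 true annual layers after the volcanic sulfate spike.
1983 − 24 = 1959 CE.

1959 CE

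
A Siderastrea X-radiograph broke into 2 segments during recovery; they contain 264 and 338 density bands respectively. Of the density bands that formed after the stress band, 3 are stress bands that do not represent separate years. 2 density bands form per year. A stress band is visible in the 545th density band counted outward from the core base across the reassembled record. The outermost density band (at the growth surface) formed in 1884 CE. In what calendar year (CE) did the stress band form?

1857 CE

Total density bands = 264 + 338 = 602.
Between density band 545 and the growth surface there are 602 − 545 = 57 density bands.
Removing the 3 false density bands leaves 57 − 3 = 54 true density bands beyond the stress band.
54 density bands at 2 per year is 54 / 2 = 27 years.
The density band at the growth surface is 1884 CE, so the stress band dates to 1884 − 27 = 1857 CE.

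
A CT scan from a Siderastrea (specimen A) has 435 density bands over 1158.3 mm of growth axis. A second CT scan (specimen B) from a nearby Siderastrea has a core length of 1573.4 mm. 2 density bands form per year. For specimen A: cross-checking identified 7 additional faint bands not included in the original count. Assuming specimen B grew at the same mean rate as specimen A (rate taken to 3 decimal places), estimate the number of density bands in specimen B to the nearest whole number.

600 density bands

Specimen A: adjusted count: 435 + 7 = 442 density bands.
Specimen A: with 2 density bands per year, 442 / 2 = 221 years.
A: Extension rate ≈ 1158.3 / 221 = 5.241 mm/year.
Specimen B: 1573.4 mm / 5.241 mm per year = 300.21 years; at 2 density bands per year that is 300.21 × 2 ≈ 600 density bands.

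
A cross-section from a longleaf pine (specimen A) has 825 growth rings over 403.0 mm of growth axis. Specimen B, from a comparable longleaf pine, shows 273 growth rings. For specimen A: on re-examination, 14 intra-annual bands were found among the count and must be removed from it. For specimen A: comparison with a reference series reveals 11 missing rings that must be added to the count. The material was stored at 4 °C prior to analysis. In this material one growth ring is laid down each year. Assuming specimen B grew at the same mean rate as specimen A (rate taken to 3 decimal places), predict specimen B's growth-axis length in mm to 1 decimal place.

Specimen A: adjusted count: 825 − 14 + 11 = 822 growth rings.
A: 403.0 mm over 822 years gives 403.0 / 822 ≈ 0.490 mm per year.
Length of B = 0.490 × 273 = 133.8 mm.

133.8 mm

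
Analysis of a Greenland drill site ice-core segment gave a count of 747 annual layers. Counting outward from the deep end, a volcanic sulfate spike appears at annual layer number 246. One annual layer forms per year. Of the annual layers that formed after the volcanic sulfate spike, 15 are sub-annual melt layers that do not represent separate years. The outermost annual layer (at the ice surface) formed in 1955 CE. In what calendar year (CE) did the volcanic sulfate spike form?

747 − 246 = 501 annual layers lie beyond the volcanic sulfate spike toward the ice surface.
Excluding 15 false annual layers: 501 − 15 = 486.
The annual layer at the ice surface is 1955 CE, so the volcanic sulfate spike dates to 1955 − 486 = 1469 CE.

1469 CE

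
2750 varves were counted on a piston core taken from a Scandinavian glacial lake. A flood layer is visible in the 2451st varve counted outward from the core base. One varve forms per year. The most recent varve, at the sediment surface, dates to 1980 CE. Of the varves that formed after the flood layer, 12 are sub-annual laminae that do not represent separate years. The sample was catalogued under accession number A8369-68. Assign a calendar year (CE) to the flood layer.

1693 CE

Between varve 2451 and the sediment surface there are 2750 − 2451 = 299 varves.
Removing the 12 false varves leaves 299 − 12 = 287 true varves beyond the flood layer.
1980 − 287 = 1693 CE.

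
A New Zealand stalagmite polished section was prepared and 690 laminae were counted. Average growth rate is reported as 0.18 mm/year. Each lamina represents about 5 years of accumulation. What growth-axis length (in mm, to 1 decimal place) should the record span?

At 5 years per lamina, 690 × 5 = 3450 years.
3450 years at 0.18 mm/year gives 0.18 × 3450 = 621.0 mm.

621.0 mm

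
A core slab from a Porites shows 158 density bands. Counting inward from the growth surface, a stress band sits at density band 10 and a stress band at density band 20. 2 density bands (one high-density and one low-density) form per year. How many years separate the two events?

20 − 10 = 10 density bands lie between the two events.
10 density bands at 2 per year is 10 / 2 = 5 years.

5 years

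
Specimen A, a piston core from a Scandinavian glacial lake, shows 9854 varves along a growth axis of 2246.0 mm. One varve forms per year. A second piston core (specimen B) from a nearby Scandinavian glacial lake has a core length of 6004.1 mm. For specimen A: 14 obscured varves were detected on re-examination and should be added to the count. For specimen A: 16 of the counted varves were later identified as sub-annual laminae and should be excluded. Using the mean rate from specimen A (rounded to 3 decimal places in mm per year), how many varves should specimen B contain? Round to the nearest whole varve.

Specimen A: correcting the raw count gives 9854 − 16 + 14 = 9852 true varves.
A: 2246.0 mm over 9852 years gives 2246.0 / 9852 ≈ 0.228 mm per year.
For B, 6004.1 / 0.228 = 26333.77 years ≈ 26334 varves.

26334 varves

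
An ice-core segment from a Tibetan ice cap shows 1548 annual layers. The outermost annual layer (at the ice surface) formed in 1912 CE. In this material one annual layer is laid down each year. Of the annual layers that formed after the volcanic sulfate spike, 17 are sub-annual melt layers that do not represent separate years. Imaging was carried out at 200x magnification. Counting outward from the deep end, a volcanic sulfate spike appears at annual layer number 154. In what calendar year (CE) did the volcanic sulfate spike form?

535 CE

Between annual layer 154 and the ice surface there are 1548 − 154 = 1394 annual layers.
Excluding 17 false annual layers: 1394 − 17 = 1377.
1912 − 1377 = 535 CE.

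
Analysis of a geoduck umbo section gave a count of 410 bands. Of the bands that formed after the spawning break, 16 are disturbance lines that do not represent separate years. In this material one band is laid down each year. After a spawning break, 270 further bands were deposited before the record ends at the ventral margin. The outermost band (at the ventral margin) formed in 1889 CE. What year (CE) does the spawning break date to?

There are 270 bands younger than the spawning break.
Removing the 16 false bands leaves 270 − 16 = 254 true bands beyond the spawning break.
1889 − 254 = 1635 CE.

1635 CE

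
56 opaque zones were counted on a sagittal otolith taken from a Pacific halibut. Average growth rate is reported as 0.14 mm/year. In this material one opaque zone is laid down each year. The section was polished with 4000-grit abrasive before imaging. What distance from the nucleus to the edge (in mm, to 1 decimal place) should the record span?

56 years of growth are recorded.
56 years at 0.14 mm/year gives 0.14 × 56 = 7.8 mm.

7.8 mm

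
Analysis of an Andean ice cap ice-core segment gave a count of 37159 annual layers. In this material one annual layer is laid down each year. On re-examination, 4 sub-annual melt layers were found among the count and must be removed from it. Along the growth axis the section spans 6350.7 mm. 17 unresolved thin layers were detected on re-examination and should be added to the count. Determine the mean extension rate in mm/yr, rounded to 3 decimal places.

0.171 mm/yr

True annual layer count = 37159 − 4 + 17 = 37172.
Extension rate ≈ 6350.7 / 37172 = 0.171 mm/yr.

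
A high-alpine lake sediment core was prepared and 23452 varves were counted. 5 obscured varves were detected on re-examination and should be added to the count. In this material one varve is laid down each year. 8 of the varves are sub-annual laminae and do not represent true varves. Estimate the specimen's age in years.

Adjusted count: 23452 − 8 + 5 = 23449 varves.
With a one-to-one varve periodicity this is 23449 years.

23449 yr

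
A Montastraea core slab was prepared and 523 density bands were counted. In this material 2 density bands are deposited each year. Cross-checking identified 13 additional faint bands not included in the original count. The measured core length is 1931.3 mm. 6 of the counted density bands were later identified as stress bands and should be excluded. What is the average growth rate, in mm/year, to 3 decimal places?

7.288 mm/year

True density band count = 523 − 6 + 13 = 530.
530 density bands at 2 per year is 530 / 2 = 265 years.
Extension rate ≈ 1931.3 / 265 = 7.288 mm/year.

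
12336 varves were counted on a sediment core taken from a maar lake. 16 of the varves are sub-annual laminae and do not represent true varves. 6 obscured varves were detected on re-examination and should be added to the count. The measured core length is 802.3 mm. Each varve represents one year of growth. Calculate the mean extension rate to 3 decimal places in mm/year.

Adjusted count: 12336 − 16 + 6 = 12326 varves.
Extension rate ≈ 802.3 / 12326 = 0.065 mm/year.

0.065 mm/year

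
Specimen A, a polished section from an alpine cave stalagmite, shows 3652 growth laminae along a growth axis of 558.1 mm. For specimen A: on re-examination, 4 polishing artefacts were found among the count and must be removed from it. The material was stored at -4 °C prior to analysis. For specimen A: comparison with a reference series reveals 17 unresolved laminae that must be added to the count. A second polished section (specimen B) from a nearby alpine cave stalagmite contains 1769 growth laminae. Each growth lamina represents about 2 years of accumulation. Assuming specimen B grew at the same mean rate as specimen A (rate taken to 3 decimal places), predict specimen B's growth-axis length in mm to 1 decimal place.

268.9 mm

Specimen A: after corrections the count is 3652 − 4 + 17 = 3665 growth laminae.
Specimen A: at 2 years per growth lamina, 3665 × 2 = 7330 years.
A: Extension rate ≈ 558.1 / 7330 = 0.076 mm per year.
Specimen B: 1769 growth laminae at 2 years each span 1769 × 2 = 3538 years. B's length ≈ 0.076 × 3538 = 268.9 mm.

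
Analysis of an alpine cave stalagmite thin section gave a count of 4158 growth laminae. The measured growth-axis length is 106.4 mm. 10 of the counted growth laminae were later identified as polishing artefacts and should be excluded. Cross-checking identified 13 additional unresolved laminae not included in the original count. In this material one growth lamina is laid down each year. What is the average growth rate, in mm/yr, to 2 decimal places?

0.03 mm/yr

True growth lamina count = 4158 − 10 + 13 = 4161.
Mean rate = 106.4 mm / 4161 years ≈ 0.03 mm/yr.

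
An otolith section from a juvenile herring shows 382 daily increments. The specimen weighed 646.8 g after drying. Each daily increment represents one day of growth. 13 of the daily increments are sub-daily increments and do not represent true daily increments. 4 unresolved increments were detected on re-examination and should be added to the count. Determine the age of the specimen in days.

After corrections the count is 382 − 13 + 4 = 373 daily increments.
At one daily increment per day, that is 373 days.

373 days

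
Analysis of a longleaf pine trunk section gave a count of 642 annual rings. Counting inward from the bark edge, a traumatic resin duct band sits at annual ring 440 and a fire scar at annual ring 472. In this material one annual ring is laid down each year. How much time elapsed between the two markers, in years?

32 years

Separation: 472 − 440 = 32 annual rings.
At one annual ring per year, 32 years elapsed between them.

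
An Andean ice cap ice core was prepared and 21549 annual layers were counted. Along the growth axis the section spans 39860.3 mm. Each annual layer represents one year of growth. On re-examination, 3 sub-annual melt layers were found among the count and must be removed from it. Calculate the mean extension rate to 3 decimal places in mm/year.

True annual layer count = 21549 − 3 = 21546.
Extension rate ≈ 39860.3 / 21546 = 1.850 mm/year.

1.850 mm/year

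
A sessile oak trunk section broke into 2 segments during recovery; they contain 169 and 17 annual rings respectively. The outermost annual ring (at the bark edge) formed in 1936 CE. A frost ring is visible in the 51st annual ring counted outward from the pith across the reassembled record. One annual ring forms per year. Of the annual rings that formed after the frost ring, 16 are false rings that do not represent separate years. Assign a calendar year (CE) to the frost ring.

Total annual rings = 169 + 17 = 186.
Between annual ring 51 and the bark edge there are 186 − 51 = 135 annual rings.
Removing the 16 false annual rings leaves 135 − 16 = 119 true annual rings beyond the frost ring.
1936 − 119 = 1817 CE.

1817 CE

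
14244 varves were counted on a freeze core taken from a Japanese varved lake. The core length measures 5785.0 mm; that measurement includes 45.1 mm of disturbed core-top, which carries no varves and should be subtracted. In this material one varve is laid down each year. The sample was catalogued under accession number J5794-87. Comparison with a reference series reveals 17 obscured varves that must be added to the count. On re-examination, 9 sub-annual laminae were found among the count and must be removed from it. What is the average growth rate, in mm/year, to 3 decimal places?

0.403 mm/year

True varve count = 14244 − 9 + 17 = 14252.
Net length = 5785.0 − 45.1 = 5739.9 mm.
Mean rate = 5739.9 mm / 14252 years ≈ 0.403 mm/year.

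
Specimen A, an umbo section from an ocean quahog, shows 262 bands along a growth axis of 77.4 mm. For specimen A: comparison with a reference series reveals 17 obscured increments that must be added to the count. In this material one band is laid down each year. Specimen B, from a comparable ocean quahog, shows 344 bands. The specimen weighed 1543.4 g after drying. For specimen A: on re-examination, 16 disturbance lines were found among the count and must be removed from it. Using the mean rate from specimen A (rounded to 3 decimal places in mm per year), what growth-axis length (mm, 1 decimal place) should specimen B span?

Specimen A: correcting the raw count gives 262 − 16 + 17 = 263 true bands.
A: Mean rate = 77.4 mm / 263 years ≈ 0.294 mm per year.
B's length ≈ 0.294 × 344 = 101.1 mm.

101.1 mm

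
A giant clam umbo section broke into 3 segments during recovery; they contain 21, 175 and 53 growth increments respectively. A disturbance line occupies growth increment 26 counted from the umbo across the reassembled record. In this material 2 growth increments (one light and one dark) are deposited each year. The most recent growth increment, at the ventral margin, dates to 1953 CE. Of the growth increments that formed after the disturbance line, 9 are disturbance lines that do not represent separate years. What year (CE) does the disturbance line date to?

1846 CE

Total growth increments = 21 + 175 + 53 = 249.
The disturbance line sits at growth increment 26 from the umbo, so 249 − 26 = 223 growth increments formed after it.
Excluding 9 false growth increments: 223 − 9 = 214.
214 growth increments at 2 per year is 214 / 2 = 107 years.
The growth increment at the ventral margin is 1953 CE, so the disturbance line dates to 1953 − 107 = 1846 CE.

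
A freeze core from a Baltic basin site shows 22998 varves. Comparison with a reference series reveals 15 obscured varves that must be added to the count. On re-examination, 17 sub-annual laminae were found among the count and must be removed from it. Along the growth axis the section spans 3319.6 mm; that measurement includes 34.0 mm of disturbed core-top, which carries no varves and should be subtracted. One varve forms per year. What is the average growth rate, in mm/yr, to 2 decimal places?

True varve count = 22998 − 17 + 15 = 22996.
Removing the 34.0 mm offcut leaves 3319.6 − 34.0 = 3285.6 mm.
Mean rate = 3285.6 mm / 22996 years ≈ 0.14 mm/yr.

0.14 mm/yr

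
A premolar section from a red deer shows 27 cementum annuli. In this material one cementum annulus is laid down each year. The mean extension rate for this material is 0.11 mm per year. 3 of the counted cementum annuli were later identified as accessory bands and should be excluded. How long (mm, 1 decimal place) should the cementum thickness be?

2.6 mm

After corrections the count is 27 − 3 = 24 cementum annuli.
Length ≈ 0.11 × 24 = 2.6 mm.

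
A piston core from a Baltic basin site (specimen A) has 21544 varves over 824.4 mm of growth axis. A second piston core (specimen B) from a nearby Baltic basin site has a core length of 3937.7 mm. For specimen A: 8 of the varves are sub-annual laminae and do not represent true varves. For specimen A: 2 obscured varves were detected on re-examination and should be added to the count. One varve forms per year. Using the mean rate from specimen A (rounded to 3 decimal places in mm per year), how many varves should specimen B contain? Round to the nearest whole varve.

103624 varves

Specimen A: true varve count = 21544 − 8 + 2 = 21538.
A: Mean rate = 824.4 mm / 21538 years ≈ 0.038 mm/yr.
B spans 3937.7 / 0.038 = 103623.68 years ≈ 103624 varves.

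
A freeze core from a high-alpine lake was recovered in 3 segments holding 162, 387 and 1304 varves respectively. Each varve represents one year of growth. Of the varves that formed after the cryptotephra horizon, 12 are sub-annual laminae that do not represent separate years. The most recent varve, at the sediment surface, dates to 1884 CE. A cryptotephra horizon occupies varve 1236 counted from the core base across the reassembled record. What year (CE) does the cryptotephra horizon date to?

Total varves = 162 + 387 + 1304 = 1853.
Between varve 1236 and the sediment surface there are 1853 − 1236 = 617 varves.
617 − 12 false = 605 true varves after the cryptotephra horizon.
Counting back 605 years from 1884 CE places the cryptotephra horizon in 1884 − 605 = 1279 CE.

1279 CE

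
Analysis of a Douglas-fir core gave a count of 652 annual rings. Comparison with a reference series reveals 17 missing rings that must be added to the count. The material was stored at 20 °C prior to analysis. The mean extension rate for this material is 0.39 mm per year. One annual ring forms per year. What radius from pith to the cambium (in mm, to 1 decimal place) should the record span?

260.9 mm

Adjusted count: 652 + 17 = 669 annual rings.
669 years at 0.39 mm/year gives 0.39 × 669 = 260.9 mm.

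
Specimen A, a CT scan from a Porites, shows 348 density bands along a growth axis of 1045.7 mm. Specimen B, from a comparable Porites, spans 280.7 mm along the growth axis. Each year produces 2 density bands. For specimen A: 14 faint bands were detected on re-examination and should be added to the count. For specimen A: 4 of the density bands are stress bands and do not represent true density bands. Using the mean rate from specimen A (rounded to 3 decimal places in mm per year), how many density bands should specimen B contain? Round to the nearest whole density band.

96 density bands

Specimen A: after corrections the count is 348 − 4 + 14 = 358 density bands.
Specimen A: dividing by 2 density bands per year: 358 / 2 = 179 years.
A: Mean rate = 1045.7 mm / 179 years ≈ 5.842 mm per year.
For B, 280.7 / 5.842 = 48.05 years; at 2 density bands per year that is 48.05 × 2 ≈ 96 density bands.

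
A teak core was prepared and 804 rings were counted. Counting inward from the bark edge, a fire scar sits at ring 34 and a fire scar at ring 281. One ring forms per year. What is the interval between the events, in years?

The two markers are separated by 281 − 34 = 247 rings.
That is 247 years at one ring per year.

247 years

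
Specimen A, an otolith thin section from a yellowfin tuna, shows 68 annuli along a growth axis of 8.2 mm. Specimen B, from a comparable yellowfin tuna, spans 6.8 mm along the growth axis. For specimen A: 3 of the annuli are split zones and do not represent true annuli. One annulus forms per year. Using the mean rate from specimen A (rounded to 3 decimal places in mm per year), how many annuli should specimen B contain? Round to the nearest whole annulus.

54 annuli

Specimen A: after corrections the count is 68 − 3 = 65 annuli.
A: Mean rate = 8.2 mm / 65 years ≈ 0.126 mm per year.
Specimen B: 6.8 mm / 0.126 mm per year = 53.97 years ≈ 54 annuli.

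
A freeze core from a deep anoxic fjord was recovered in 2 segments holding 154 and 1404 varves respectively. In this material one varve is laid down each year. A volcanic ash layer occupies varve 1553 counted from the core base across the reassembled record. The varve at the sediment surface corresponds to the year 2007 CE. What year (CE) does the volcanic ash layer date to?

2002 CE

Total varves = 154 + 1404 = 1558.
Between varve 1553 and the sediment surface there are 1558 − 1553 = 5 varves.
Counting back 5 years from 2007 CE places the volcanic ash layer in 2007 − 5 = 2002 CE.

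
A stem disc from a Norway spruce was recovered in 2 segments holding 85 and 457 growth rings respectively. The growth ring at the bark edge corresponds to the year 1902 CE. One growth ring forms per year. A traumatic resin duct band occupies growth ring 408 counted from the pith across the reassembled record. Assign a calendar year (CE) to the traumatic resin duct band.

Total growth rings = 85 + 457 = 542.
542 − 408 = 134 growth rings lie beyond the traumatic resin duct band toward the bark edge.
Counting back 134 years from 1902 CE places the traumatic resin duct band in 1902 − 134 = 1768 CE.

1768 CE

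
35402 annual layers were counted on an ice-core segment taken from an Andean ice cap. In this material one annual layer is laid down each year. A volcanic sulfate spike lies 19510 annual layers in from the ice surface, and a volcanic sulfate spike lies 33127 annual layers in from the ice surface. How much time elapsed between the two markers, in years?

The two markers are separated by 33127 − 19510 = 13617 annual layers.
At one annual layer per year, 13617 years elapsed between them.

13617 years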